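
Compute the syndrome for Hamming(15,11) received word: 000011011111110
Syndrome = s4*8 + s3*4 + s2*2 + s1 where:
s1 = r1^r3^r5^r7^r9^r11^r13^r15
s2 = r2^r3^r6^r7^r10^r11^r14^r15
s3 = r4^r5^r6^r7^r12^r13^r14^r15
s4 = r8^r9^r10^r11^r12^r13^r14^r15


s1=0, s2=0, s3=1, s4=1

Syndrome = 12 (error at position 12)


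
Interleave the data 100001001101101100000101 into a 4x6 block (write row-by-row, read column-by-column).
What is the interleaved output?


Matrix:
  100001
  001101
  101100
  000101
Read columns: 101000000110011100001101

101000000110011100001101


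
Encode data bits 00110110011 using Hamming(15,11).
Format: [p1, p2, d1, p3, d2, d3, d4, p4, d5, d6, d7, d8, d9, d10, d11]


Parity bits: p1=1, p2=0, p3=0, p4=0

100001100110011


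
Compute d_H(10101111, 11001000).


XOR: 01100111
Count of 1s: 5

5


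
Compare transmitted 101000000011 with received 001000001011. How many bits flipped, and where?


XOR: 100000001000

2 error(s) at position(s): 0, 8


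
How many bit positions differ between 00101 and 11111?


XOR: 11010
Count of 1s: 3

3


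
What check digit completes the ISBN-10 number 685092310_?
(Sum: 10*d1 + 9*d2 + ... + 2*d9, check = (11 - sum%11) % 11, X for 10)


Weighted sum: 251
251 mod 11 = 9

Check digit: 2


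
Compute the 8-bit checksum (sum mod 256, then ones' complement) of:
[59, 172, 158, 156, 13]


Sum = 558 mod 256 = 46
Complement = 209

209


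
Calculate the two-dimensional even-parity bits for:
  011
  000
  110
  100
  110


Row parities: 00010
Column parities: 111

Row P: 00010, Col P: 111, Corner: 1


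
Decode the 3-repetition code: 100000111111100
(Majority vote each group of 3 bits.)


Groups: 100, 000, 111, 111, 100
Majority votes: 00110

00110


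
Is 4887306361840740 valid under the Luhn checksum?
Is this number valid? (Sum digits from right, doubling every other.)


Luhn sum = 72
72 mod 10 = 2

Invalid (Luhn sum mod 10 = 2)


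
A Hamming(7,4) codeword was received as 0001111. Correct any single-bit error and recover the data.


Syndrome = 0: no error detected

Data: 0111 (no errors)


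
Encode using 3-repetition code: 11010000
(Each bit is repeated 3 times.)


Each bit -> 3 copies

111111000111000000000000


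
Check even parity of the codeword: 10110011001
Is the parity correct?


Number of 1s: 6

Yes, parity is correct (6 ones)


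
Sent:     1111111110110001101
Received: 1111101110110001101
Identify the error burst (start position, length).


XOR: 0000010000000000000

Burst at position 5, length 1


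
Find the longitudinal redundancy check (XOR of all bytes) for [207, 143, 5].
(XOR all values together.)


XOR chain: 207 ^ 143 ^ 5 = 69

69


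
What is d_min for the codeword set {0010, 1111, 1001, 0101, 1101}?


Comparing all pairs, minimum distance: 1
Can detect 0 errors, correct 0 errors

1


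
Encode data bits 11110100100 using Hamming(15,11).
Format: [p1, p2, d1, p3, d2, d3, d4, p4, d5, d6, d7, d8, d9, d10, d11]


Parity bits: p1=0, p2=0, p3=0, p4=0

001011100100100


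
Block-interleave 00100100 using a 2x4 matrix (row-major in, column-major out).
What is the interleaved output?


Matrix:
  0010
  0100
Read columns: 00011000

00011000


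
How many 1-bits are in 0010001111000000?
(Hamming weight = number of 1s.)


Counting 1s in 0010001111000000

5


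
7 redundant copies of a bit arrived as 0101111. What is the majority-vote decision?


Ones: 5 out of 7
Threshold: 4

1 (5/7 voted 1)


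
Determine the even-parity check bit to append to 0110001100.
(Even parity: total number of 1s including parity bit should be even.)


Number of 1s in data: 4
Parity bit: 0

0


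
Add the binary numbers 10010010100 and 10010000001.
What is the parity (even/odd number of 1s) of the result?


10010010100 = 1172
10010000001 = 1153
Sum = 2325 = 100100010101
1s count = 5

odd parity (5 ones in 100100010101)


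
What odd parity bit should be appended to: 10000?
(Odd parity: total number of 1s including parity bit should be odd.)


Number of 1s in data: 1
Parity bit: 0

0


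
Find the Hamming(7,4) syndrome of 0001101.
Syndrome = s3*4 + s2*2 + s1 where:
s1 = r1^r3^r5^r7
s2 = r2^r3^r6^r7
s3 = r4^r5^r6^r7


s1=0, s2=1, s3=1

Syndrome = 6 (error at position 6)


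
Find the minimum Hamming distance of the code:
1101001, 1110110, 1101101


Comparing all pairs, minimum distance: 1
Can detect 0 errors, correct 0 errors

1


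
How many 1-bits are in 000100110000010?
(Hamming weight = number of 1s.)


Counting 1s in 000100110000010

4


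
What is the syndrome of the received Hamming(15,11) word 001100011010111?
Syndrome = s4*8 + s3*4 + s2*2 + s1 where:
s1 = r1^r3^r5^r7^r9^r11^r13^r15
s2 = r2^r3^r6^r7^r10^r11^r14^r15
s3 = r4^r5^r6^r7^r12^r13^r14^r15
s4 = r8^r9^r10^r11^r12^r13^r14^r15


s1=1, s2=0, s3=0, s4=0

Syndrome = 1 (error at position 1)


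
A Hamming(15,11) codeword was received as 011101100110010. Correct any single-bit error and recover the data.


Syndrome = 11: error at position 11

Data: 10110100010 (corrected bit 11)


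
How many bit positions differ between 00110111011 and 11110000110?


XOR: 11000111101
Count of 1s: 7

7


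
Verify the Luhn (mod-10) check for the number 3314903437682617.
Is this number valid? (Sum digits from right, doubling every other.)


Luhn sum = 77
77 mod 10 = 7

Invalid (Luhn sum mod 10 = 7)


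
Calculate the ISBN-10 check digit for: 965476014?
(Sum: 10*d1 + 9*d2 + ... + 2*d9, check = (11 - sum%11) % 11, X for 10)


Weighted sum: 295
295 mod 11 = 9

Check digit: 2


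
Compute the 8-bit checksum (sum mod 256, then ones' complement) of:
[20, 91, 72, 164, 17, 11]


Sum = 375 mod 256 = 119
Complement = 136

136


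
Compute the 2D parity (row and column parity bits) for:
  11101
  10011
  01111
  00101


Row parities: 0100
Column parities: 00100

Row P: 0100, Col P: 00100, Corner: 1


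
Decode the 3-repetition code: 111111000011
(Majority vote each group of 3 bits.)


Groups: 111, 111, 000, 011
Majority votes: 1101

1101


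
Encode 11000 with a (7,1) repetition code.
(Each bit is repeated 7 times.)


Each bit -> 7 copies

11111111111111000000000000000000000


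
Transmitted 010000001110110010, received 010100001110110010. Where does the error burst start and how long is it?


XOR: 000100000000000000

Burst at position 3, length 1


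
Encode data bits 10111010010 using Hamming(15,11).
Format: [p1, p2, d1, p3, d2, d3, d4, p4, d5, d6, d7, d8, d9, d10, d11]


Parity bits: p1=0, p2=1, p3=1, p4=1

011101111010010


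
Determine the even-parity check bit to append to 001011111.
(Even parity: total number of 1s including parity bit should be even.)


Number of 1s in data: 6
Parity bit: 0

0


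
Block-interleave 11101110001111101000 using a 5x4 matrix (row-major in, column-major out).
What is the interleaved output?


Matrix:
  1110
  1110
  0011
  1110
  1000
Read columns: 11011110101111000100

11011110101111000100


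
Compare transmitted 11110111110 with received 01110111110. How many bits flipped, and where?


XOR: 10000000000

1 error(s) at position(s): 0


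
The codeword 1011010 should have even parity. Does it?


Number of 1s: 4

Yes, parity is correct (4 ones)


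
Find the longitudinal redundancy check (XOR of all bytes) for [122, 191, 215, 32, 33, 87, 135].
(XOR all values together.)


XOR chain: 122 ^ 191 ^ 215 ^ 32 ^ 33 ^ 87 ^ 135 = 195

195


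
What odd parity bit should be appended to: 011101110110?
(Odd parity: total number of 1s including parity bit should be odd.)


Number of 1s in data: 8
Parity bit: 1

1


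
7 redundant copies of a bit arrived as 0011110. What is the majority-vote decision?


Ones: 4 out of 7
Threshold: 4

1 (4/7 voted 1)


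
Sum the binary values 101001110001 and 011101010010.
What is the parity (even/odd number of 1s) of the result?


101001110001 = 2673
011101010010 = 1874
Sum = 4547 = 1000111000011
1s count = 6

even parity (6 ones in 1000111000011)


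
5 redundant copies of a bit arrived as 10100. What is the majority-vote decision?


Ones: 2 out of 5
Threshold: 3

0 (2/5 voted 1)


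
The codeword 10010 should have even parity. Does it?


Number of 1s: 2

Yes, parity is correct (2 ones)


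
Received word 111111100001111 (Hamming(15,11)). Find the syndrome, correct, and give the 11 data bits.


Syndrome = 0: no error detected

Data: 11110001111 (no errors)


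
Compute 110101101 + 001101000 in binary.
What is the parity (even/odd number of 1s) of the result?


110101101 = 429
001101000 = 104
Sum = 533 = 1000010101
1s count = 4

even parity (4 ones in 1000010101)


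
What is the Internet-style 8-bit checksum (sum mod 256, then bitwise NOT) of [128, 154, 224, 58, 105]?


Sum = 669 mod 256 = 157
Complement = 98

98


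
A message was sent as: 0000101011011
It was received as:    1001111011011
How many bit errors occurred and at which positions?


XOR: 1001010000000

3 error(s) at position(s): 0, 3, 5


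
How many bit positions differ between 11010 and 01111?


XOR: 10101
Count of 1s: 3

3


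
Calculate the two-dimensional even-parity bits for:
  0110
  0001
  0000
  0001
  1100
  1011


Row parities: 010101
Column parities: 0001

Row P: 010101, Col P: 0001, Corner: 1


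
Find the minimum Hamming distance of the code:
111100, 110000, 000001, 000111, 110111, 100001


Comparing all pairs, minimum distance: 1
Can detect 0 errors, correct 0 errors

1


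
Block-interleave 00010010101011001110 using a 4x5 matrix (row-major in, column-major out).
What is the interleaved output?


Matrix:
  00010
  01010
  10110
  01110
Read columns: 00100101001111110000

00100101001111110000


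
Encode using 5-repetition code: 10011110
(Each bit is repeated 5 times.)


Each bit -> 5 copies

1111100000000001111111111111111111100000


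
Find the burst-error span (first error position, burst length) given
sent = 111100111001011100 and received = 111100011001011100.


XOR: 000000100000000000

Burst at position 6, length 1


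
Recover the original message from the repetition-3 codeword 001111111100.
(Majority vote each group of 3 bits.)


Groups: 001, 111, 111, 100
Majority votes: 0110

0110


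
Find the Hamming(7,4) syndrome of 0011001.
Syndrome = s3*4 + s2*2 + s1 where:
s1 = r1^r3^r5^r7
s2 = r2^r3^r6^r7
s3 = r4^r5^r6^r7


s1=0, s2=0, s3=0

Syndrome = 0 (no error)


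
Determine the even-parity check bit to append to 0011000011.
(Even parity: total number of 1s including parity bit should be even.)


Number of 1s in data: 4
Parity bit: 0

0


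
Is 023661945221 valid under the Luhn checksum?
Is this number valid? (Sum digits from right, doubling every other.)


Luhn sum = 39
39 mod 10 = 9

Invalid (Luhn sum mod 10 = 9)


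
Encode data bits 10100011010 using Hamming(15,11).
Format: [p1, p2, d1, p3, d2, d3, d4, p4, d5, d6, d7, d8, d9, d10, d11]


Parity bits: p1=0, p2=0, p3=1, p4=1

001101010011010


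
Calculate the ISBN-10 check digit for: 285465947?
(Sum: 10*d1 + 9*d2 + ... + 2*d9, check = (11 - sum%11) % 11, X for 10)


Weighted sum: 283
283 mod 11 = 8

Check digit: 3


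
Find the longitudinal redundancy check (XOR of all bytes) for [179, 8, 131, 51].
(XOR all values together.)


XOR chain: 179 ^ 8 ^ 131 ^ 51 = 11

11


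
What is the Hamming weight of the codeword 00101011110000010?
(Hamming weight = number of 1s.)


Counting 1s in 00101011110000010

7


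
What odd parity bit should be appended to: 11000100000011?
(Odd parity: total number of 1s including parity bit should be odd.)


Number of 1s in data: 5
Parity bit: 0

0


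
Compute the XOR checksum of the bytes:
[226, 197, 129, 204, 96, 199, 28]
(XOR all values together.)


XOR chain: 226 ^ 197 ^ 129 ^ 204 ^ 96 ^ 199 ^ 28 = 209

209


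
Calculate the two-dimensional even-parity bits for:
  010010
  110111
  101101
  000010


Row parities: 0101
Column parities: 001010

Row P: 0101, Col P: 001010, Corner: 0


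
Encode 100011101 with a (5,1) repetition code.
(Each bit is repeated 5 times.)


Each bit -> 5 copies

111110000000000000001111111111111110000011111


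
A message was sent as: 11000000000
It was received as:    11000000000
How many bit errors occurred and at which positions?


XOR: 00000000000

0 errors (received matches sent)


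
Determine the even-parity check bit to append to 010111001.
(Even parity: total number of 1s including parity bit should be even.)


Number of 1s in data: 5
Parity bit: 1

1


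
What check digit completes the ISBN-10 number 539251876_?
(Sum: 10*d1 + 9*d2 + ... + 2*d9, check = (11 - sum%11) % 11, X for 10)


Weighted sum: 263
263 mod 11 = 10

Check digit: 1


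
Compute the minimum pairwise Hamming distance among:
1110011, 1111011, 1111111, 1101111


Comparing all pairs, minimum distance: 1
Can detect 0 errors, correct 0 errors

1


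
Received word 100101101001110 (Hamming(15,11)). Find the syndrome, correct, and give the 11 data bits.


Syndrome = 2: error at position 2

Data: 00111001110 (corrected bit 2)


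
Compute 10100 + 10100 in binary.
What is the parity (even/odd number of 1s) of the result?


10100 = 20
10100 = 20
Sum = 40 = 101000
1s count = 2

even parity (2 ones in 101000)


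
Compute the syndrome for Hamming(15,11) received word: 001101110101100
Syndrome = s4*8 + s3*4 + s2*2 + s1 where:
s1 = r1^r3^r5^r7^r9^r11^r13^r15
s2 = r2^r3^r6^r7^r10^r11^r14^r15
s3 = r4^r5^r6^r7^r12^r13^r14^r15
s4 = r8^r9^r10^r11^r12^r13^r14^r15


s1=1, s2=0, s3=1, s4=0

Syndrome = 5 (error at position 5)


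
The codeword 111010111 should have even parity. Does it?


Number of 1s: 7

No, parity error (7 ones)


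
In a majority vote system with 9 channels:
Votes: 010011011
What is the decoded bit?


Ones: 5 out of 9
Threshold: 5

1 (5/9 voted 1)


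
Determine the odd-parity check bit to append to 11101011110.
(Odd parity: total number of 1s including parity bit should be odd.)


Number of 1s in data: 8
Parity bit: 1

1


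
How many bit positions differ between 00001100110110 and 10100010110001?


XOR: 10101110000111
Count of 1s: 8

8


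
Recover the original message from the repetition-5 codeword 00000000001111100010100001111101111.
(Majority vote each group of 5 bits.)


Groups: 00000, 00000, 11111, 00010, 10000, 11111, 01111
Majority votes: 0010011

0010011


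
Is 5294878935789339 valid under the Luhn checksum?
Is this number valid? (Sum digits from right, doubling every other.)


Luhn sum = 97
97 mod 10 = 7

Invalid (Luhn sum mod 10 = 7)


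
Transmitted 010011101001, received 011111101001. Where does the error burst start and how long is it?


XOR: 001100000000

Burst at position 2, length 2


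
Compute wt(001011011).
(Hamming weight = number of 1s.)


Counting 1s in 001011011

5


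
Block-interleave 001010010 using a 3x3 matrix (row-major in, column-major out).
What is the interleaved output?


Matrix:
  001
  010
  010
Read columns: 000011100

000011100


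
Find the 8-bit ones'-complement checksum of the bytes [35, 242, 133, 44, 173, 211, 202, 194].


Sum = 1234 mod 256 = 210
Complement = 45

45


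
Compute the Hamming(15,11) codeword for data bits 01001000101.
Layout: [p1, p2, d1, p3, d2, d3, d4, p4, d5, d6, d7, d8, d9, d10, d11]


Parity bits: p1=0, p2=1, p3=1, p4=1

010110011000101


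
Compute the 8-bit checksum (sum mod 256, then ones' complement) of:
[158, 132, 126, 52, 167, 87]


Sum = 722 mod 256 = 210
Complement = 45

45


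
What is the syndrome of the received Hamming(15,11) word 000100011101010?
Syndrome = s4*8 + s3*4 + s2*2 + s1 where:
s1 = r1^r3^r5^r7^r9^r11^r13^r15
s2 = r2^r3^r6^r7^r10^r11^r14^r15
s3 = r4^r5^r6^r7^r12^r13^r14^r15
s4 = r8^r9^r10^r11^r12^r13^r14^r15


s1=1, s2=0, s3=1, s4=1

Syndrome = 13 (error at position 13)


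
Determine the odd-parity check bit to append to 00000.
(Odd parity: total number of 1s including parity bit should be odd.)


Number of 1s in data: 0
Parity bit: 1

1


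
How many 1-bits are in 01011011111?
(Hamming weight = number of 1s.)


Counting 1s in 01011011111

8


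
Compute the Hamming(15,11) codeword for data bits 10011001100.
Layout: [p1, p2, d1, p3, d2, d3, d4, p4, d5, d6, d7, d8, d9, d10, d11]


Parity bits: p1=0, p2=0, p3=1, p4=1

001100111001100


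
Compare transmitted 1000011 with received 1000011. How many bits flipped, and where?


XOR: 0000000

0 errors (received matches sent)


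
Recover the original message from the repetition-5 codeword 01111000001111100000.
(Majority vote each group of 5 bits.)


Groups: 01111, 00000, 11111, 00000
Majority votes: 1010

1010


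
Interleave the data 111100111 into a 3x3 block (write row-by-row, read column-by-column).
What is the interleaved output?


Matrix:
  111
  100
  111
Read columns: 111101101

111101101


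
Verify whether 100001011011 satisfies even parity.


Number of 1s: 6

Yes, parity is correct (6 ones)


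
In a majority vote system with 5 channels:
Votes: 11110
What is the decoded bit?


Ones: 4 out of 5
Threshold: 3

1 (4/5 voted 1)


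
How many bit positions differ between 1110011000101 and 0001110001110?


XOR: 1111101001011
Count of 1s: 9

9


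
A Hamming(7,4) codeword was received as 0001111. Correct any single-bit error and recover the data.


Syndrome = 0: no error detected

Data: 0111 (no errors)


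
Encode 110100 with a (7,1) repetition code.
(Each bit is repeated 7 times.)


Each bit -> 7 copies

111111111111110000000111111100000000000000


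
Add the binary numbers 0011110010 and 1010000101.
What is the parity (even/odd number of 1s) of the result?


0011110010 = 242
1010000101 = 645
Sum = 887 = 1101110111
1s count = 8

even parity (8 ones in 1101110111)


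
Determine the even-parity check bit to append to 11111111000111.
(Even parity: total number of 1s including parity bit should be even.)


Number of 1s in data: 11
Parity bit: 1

1


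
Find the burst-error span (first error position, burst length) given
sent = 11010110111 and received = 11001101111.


XOR: 00011011000

Burst at position 3, length 5


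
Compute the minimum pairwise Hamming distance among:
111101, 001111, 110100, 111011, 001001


Comparing all pairs, minimum distance: 2
Can detect 1 errors, correct 0 errors

2


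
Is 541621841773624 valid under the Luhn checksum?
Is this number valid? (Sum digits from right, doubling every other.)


Luhn sum = 70
70 mod 10 = 0

Valid (Luhn sum mod 10 = 0)


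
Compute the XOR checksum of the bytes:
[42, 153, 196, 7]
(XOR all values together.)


XOR chain: 42 ^ 153 ^ 196 ^ 7 = 112

112


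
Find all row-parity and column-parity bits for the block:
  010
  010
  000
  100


Row parities: 1101
Column parities: 100

Row P: 1101, Col P: 100, Corner: 1


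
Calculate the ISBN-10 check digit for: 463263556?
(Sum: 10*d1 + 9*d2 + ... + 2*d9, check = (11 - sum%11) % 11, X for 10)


Weighted sum: 230
230 mod 11 = 10

Check digit: 1


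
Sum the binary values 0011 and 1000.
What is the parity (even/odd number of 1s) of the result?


0011 = 3
1000 = 8
Sum = 11 = 1011
1s count = 3

odd parity (3 ones in 1011)


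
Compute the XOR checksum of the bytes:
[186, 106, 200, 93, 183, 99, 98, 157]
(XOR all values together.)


XOR chain: 186 ^ 106 ^ 200 ^ 93 ^ 183 ^ 99 ^ 98 ^ 157 = 110

110


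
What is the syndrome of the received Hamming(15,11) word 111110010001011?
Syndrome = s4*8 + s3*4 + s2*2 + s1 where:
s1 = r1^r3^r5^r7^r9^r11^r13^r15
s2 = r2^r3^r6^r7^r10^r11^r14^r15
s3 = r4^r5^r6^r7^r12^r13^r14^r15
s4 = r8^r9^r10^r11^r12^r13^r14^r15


s1=0, s2=0, s3=1, s4=0

Syndrome = 4 (error at position 4)


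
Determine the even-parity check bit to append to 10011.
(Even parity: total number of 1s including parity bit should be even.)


Number of 1s in data: 3
Parity bit: 1

1


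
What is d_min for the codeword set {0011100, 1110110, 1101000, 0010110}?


Comparing all pairs, minimum distance: 2
Can detect 1 errors, correct 0 errors

2


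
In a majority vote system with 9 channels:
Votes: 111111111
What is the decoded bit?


Ones: 9 out of 9
Threshold: 5

1 (9/9 voted 1)


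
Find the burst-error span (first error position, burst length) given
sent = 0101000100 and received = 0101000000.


XOR: 0000000100

Burst at position 7, length 1


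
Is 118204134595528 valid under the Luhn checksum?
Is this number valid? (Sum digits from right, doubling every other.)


Luhn sum = 62
62 mod 10 = 2

Invalid (Luhn sum mod 10 = 2)


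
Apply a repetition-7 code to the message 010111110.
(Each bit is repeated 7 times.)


Each bit -> 7 copies

000000011111110000000111111111111111111111111111111111110000000


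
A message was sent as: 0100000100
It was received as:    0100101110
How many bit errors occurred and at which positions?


XOR: 0000101010

3 error(s) at position(s): 4, 6, 8


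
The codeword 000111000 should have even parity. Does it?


Number of 1s: 3

No, parity error (3 ones)


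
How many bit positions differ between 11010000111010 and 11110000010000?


XOR: 00100000101010
Count of 1s: 4

4


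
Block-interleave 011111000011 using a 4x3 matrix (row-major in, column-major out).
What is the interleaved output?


Matrix:
  011
  111
  000
  011
Read columns: 010011011101

010011011101


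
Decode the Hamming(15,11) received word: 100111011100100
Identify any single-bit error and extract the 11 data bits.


Syndrome = 0: no error detected

Data: 01101100100 (no errors)


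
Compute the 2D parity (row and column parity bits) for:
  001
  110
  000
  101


Row parities: 1000
Column parities: 010

Row P: 1000, Col P: 010, Corner: 1


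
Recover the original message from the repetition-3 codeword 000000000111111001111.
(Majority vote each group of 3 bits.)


Groups: 000, 000, 000, 111, 111, 001, 111
Majority votes: 0001101

0001101


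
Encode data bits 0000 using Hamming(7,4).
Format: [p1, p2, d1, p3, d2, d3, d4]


Parity bits: p1=0, p2=0, p3=0

0000000


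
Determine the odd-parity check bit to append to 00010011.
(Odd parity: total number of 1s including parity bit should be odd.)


Number of 1s in data: 3
Parity bit: 0

0


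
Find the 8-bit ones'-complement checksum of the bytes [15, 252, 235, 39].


Sum = 541 mod 256 = 29
Complement = 226

226


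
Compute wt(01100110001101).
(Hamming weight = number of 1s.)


Counting 1s in 01100110001101

7


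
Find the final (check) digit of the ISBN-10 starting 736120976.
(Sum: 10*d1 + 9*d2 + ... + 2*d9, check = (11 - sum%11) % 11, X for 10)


Weighted sum: 233
233 mod 11 = 2

Check digit: 9


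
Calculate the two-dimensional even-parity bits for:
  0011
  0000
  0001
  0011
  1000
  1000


Row parities: 001011
Column parities: 0001

Row P: 001011, Col P: 0001, Corner: 1


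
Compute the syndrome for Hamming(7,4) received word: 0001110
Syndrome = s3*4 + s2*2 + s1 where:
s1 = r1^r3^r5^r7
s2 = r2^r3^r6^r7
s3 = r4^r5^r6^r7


s1=1, s2=1, s3=1

Syndrome = 7 (error at position 7)


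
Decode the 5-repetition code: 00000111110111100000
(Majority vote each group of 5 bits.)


Groups: 00000, 11111, 01111, 00000
Majority votes: 0110

0110


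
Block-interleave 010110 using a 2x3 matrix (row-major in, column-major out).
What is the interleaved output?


Matrix:
  010
  110
Read columns: 011100

011100


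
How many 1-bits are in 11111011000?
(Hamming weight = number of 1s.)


Counting 1s in 11111011000

7


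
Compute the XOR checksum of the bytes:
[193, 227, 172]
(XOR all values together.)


XOR chain: 193 ^ 227 ^ 172 = 142

142


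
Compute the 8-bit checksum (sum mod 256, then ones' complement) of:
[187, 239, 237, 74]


Sum = 737 mod 256 = 225
Complement = 30

30


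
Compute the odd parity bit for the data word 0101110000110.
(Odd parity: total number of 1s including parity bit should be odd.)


Number of 1s in data: 6
Parity bit: 1

1


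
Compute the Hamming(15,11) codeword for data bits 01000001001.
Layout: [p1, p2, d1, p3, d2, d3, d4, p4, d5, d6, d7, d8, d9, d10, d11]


Parity bits: p1=0, p2=1, p3=1, p4=0

010110000001001


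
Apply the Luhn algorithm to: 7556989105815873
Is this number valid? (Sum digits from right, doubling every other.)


Luhn sum = 74
74 mod 10 = 4

Invalid (Luhn sum mod 10 = 4)


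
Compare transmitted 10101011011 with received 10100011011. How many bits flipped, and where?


XOR: 00001000000

1 error(s) at position(s): 4


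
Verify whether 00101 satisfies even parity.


Number of 1s: 2

Yes, parity is correct (2 ones)


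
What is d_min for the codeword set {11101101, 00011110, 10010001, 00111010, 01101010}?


Comparing all pairs, minimum distance: 2
Can detect 1 errors, correct 0 errors

2


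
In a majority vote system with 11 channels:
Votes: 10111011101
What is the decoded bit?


Ones: 8 out of 11
Threshold: 6

1 (8/11 voted 1)


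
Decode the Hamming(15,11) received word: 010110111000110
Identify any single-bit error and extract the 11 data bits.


Syndrome = 6: error at position 6

Data: 01111000110 (corrected bit 6)


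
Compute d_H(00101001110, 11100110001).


XOR: 11001111111
Count of 1s: 9

9


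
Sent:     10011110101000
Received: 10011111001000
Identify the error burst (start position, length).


XOR: 00000001100000

Burst at position 7, length 2


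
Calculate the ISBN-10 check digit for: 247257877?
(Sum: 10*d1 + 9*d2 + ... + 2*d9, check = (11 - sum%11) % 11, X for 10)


Weighted sum: 258
258 mod 11 = 5

Check digit: 6


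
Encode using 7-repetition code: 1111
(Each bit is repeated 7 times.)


Each bit -> 7 copies

1111111111111111111111111111


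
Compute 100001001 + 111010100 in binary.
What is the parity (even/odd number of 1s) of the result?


100001001 = 265
111010100 = 468
Sum = 733 = 1011011101
1s count = 7

odd parity (7 ones in 1011011101)


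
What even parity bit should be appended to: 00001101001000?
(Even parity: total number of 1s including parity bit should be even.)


Number of 1s in data: 4
Parity bit: 0

0


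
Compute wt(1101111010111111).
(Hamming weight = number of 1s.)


Counting 1s in 1101111010111111

13


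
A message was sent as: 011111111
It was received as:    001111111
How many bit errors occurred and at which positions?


XOR: 010000000

1 error(s) at position(s): 1


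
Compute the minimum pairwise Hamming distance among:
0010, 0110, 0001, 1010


Comparing all pairs, minimum distance: 1
Can detect 0 errors, correct 0 errors

1


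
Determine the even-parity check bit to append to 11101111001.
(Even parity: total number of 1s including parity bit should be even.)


Number of 1s in data: 8
Parity bit: 0

0


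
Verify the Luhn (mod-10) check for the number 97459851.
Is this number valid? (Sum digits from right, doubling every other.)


Luhn sum = 48
48 mod 10 = 8

Invalid (Luhn sum mod 10 = 8)


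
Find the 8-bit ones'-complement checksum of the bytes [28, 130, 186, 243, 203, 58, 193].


Sum = 1041 mod 256 = 17
Complement = 238

238


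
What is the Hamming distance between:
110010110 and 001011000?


XOR: 111001110
Count of 1s: 6

6


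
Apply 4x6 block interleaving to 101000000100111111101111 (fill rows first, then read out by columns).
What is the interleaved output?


Matrix:
  101000
  000100
  111111
  101111
Read columns: 101100101011011100110011

101100101011011100110011


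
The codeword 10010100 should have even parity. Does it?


Number of 1s: 3

No, parity error (3 ones)


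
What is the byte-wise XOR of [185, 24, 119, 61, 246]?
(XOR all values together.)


XOR chain: 185 ^ 24 ^ 119 ^ 61 ^ 246 = 29

29


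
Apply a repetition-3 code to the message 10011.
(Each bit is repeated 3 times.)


Each bit -> 3 copies

111000000111111


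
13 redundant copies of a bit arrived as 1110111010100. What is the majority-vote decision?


Ones: 8 out of 13
Threshold: 7

1 (8/13 voted 1)


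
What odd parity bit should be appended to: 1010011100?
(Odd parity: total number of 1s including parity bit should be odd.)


Number of 1s in data: 5
Parity bit: 0

0


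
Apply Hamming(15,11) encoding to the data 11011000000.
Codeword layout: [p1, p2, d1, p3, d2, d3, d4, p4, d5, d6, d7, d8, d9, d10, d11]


Parity bits: p1=0, p2=0, p3=0, p4=1

001010111000000


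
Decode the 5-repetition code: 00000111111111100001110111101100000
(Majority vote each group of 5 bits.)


Groups: 00000, 11111, 11111, 00001, 11011, 11011, 00000
Majority votes: 0110110

0110110


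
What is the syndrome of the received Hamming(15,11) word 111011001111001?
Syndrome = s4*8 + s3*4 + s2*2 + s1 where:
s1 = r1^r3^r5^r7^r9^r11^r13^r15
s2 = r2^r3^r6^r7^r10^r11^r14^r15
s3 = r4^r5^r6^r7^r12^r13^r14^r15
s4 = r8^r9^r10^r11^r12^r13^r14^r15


s1=0, s2=0, s3=0, s4=1

Syndrome = 8 (error at position 8)


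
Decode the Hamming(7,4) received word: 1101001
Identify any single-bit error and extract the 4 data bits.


Syndrome = 0: no error detected

Data: 0001 (no errors)


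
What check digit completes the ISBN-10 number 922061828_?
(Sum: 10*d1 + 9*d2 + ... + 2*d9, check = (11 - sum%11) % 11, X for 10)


Weighted sum: 219
219 mod 11 = 10

Check digit: 1


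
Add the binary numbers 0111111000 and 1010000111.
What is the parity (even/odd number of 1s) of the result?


0111111000 = 504
1010000111 = 647
Sum = 1151 = 10001111111
1s count = 8

even parity (8 ones in 10001111111)


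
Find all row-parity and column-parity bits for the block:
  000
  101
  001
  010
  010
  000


Row parities: 001110
Column parities: 100

Row P: 001110, Col P: 100, Corner: 1


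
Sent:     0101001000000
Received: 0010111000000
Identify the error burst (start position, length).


XOR: 0111110000000

Burst at position 1, length 5


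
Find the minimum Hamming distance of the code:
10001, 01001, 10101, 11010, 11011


Comparing all pairs, minimum distance: 1
Can detect 0 errors, correct 0 errors

1


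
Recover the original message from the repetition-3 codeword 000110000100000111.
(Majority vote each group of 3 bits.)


Groups: 000, 110, 000, 100, 000, 111
Majority votes: 010001

010001


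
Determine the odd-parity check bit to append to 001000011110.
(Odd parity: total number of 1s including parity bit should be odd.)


Number of 1s in data: 5
Parity bit: 0

0


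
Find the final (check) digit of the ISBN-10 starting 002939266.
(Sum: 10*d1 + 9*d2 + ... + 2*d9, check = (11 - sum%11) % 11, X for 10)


Weighted sum: 180
180 mod 11 = 4

Check digit: 7


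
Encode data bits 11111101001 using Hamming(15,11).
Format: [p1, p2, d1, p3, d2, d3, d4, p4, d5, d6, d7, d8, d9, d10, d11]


Parity bits: p1=1, p2=1, p3=1, p4=0

111111101101001


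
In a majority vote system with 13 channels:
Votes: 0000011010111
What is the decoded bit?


Ones: 6 out of 13
Threshold: 7

0 (6/13 voted 1)


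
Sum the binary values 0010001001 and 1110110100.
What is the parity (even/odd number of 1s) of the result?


0010001001 = 137
1110110100 = 948
Sum = 1085 = 10000111101
1s count = 6

even parity (6 ones in 10000111101)


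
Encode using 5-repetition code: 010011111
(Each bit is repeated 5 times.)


Each bit -> 5 copies

000001111100000000001111111111111111111111111


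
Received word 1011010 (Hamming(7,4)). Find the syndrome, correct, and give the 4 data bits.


Syndrome = 0: no error detected

Data: 1010 (no errors)


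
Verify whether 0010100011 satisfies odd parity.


Number of 1s: 4

No, parity error (4 ones)


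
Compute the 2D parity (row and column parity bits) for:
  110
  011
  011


Row parities: 000
Column parities: 110

Row P: 000, Col P: 110, Corner: 0


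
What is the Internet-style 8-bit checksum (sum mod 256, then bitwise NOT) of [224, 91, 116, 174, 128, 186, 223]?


Sum = 1142 mod 256 = 118
Complement = 137

137


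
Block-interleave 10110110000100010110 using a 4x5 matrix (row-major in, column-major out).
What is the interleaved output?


Matrix:
  10110
  11000
  01000
  10110
Read columns: 11010110100110010000

11010110100110010000


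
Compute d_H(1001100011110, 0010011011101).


XOR: 1011111000011
Count of 1s: 8

8


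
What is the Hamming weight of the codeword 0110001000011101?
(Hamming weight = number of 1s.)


Counting 1s in 0110001000011101

7


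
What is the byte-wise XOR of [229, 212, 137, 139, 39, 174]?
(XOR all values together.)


XOR chain: 229 ^ 212 ^ 137 ^ 139 ^ 39 ^ 174 = 186

186


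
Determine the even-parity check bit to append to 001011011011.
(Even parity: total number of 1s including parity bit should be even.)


Number of 1s in data: 7
Parity bit: 1

1


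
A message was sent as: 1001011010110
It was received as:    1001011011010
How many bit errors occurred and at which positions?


XOR: 0000000001100

2 error(s) at position(s): 9, 10


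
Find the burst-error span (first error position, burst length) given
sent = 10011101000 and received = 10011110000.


XOR: 00000011000

Burst at position 6, length 2


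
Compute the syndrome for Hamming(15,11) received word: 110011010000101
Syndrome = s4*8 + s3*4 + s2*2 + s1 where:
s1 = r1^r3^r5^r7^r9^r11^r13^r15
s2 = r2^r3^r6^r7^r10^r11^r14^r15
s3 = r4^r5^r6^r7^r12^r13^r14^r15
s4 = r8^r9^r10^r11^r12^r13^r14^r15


s1=0, s2=1, s3=0, s4=1

Syndrome = 10 (error at position 10)


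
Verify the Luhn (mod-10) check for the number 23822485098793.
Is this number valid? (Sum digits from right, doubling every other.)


Luhn sum = 71
71 mod 10 = 1

Invalid (Luhn sum mod 10 = 1)


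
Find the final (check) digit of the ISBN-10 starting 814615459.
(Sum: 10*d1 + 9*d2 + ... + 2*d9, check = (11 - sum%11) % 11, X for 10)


Weighted sum: 243
243 mod 11 = 1

Check digit: X


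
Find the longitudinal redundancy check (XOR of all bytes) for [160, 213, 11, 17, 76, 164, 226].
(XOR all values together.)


XOR chain: 160 ^ 213 ^ 11 ^ 17 ^ 76 ^ 164 ^ 226 = 101

101


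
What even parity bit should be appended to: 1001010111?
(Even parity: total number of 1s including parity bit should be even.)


Number of 1s in data: 6
Parity bit: 0

0


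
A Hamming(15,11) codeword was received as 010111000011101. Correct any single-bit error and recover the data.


Syndrome = 0: no error detected

Data: 01100011101 (no errors)


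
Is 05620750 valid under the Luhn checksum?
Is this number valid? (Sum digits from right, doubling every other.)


Luhn sum = 18
18 mod 10 = 8

Invalid (Luhn sum mod 10 = 8)


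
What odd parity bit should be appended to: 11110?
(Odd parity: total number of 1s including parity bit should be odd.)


Number of 1s in data: 4
Parity bit: 1

1


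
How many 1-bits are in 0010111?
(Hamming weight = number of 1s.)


Counting 1s in 0010111

4


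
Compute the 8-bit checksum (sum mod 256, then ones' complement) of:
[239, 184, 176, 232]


Sum = 831 mod 256 = 63
Complement = 192

192


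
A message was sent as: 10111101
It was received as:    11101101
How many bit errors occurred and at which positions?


XOR: 01010000

2 error(s) at position(s): 1, 3


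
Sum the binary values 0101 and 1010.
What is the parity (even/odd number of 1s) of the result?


0101 = 5
1010 = 10
Sum = 15 = 1111
1s count = 4

even parity (4 ones in 1111)


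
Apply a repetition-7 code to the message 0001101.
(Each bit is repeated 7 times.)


Each bit -> 7 copies

0000000000000000000001111111111111100000001111111


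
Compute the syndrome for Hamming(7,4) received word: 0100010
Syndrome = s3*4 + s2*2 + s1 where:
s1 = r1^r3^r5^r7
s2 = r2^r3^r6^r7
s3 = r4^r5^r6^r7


s1=0, s2=0, s3=1

Syndrome = 4 (error at position 4)


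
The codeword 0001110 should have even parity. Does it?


Number of 1s: 3

No, parity error (3 ones)


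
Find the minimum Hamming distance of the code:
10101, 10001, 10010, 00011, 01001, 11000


Comparing all pairs, minimum distance: 1
Can detect 0 errors, correct 0 errors

1


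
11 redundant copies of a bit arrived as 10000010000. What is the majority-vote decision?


Ones: 2 out of 11
Threshold: 6

0 (2/11 voted 1)


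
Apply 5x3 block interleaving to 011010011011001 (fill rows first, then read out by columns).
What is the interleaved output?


Matrix:
  011
  010
  011
  011
  001
Read columns: 000001111010111

000001111010111


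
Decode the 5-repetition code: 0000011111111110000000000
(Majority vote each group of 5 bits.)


Groups: 00000, 11111, 11111, 00000, 00000
Majority votes: 01100

01100


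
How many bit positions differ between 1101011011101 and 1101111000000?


XOR: 0000100011101
Count of 1s: 5

5


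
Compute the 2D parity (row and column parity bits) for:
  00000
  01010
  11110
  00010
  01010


Row parities: 00010
Column parities: 11100

Row P: 00010, Col P: 11100, Corner: 1


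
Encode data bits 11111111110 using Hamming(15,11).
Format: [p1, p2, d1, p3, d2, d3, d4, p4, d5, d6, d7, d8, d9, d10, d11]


Parity bits: p1=0, p2=0, p3=0, p4=0

001011101111110


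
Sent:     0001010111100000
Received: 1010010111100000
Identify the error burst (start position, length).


XOR: 1011000000000000

Burst at position 0, length 4


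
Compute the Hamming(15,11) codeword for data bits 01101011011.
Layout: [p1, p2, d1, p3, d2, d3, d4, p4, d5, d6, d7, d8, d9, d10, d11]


Parity bits: p1=0, p2=0, p3=1, p4=1

000111011011011


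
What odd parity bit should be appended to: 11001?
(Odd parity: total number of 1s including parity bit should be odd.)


Number of 1s in data: 3
Parity bit: 0

0


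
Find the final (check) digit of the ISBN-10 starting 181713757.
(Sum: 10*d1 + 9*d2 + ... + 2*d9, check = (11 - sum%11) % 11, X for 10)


Weighted sum: 217
217 mod 11 = 8

Check digit: 3


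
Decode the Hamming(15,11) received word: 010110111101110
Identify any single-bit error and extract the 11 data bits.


Syndrome = 0: no error detected

Data: 01011101110 (no errors)


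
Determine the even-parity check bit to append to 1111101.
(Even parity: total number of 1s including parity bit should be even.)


Number of 1s in data: 6
Parity bit: 0

0


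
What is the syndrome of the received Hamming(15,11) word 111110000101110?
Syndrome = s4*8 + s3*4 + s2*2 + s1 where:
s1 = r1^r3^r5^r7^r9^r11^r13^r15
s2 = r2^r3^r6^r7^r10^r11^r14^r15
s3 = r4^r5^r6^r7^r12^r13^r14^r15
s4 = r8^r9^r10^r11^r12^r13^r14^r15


s1=0, s2=0, s3=1, s4=0

Syndrome = 4 (error at position 4)


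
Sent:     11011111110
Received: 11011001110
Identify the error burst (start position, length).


XOR: 00000110000

Burst at position 5, length 2


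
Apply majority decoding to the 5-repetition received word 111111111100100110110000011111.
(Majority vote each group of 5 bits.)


Groups: 11111, 11111, 00100, 11011, 00000, 11111
Majority votes: 110101

110101


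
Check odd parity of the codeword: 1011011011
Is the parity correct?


Number of 1s: 7

Yes, parity is correct (7 ones)


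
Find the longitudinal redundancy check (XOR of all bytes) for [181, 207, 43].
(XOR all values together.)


XOR chain: 181 ^ 207 ^ 43 = 81

81


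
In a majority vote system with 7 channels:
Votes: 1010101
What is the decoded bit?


Ones: 4 out of 7
Threshold: 4

1 (4/7 voted 1)
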